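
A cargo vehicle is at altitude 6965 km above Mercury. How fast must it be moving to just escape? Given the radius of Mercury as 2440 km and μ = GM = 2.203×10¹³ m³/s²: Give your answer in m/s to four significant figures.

v_esc ≈ 2164 m/s

r = 2440 + 6965 = 9405.0 km = 9.4050×10⁶ m.
Escape speed v_esc = √(2μ/r) = √(2 × 2.203×10¹³ / 9.405×10⁶) = √(4.685×10⁶) = 2164 m/s.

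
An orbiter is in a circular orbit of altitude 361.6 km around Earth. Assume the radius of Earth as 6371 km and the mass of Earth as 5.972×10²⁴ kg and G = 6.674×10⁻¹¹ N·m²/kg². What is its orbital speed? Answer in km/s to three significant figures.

v ≈ 7.69 km/s

μ = GM = 6.674×10⁻¹¹ × 5.972×10²⁴ = 3.986×10¹⁴ m³/s².
r = 6371 + 361.6 = 6732.6 km = 6.7326×10⁶ m.
For a circular orbit v = √(μ/r) = √(3.986×10¹⁴ / 6.733×10⁶) = √(5.920×10⁷) = 7694 m/s.
That is 7.694 km/s.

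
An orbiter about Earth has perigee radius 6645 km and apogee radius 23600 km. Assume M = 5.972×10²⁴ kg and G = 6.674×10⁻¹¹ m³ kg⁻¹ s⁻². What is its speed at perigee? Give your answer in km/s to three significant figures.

v ≈ 9.67 km/s

μ = GM = 6.674×10⁻¹¹ × 5.972×10²⁴ = 3.986×10¹⁴ m³/s².
Semi-major axis a = (r_p + r_a)/2 = 15122 km = 1.512×10⁷ m.
Vis-viva: v² = μ(2/r − 1/a) = 3.986×10¹⁴ × (3.010×10⁻⁷ − 6.613×10⁻⁸) = 9.361×10⁷ m²/s².
v = 9675 m/s = 9.675 km/s.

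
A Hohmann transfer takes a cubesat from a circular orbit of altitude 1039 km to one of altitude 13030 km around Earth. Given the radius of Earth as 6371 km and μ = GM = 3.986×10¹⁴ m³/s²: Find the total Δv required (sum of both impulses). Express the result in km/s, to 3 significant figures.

r₁ = 6371 + 1039 = 7410.0 km = 7.4100×10⁶ m.
r₂ = 6371 + 13030 = 19401 km = 1.9401×10⁷ m.
Transfer ellipse a_t = (r₁ + r₂)/2 = 1.341×10⁷ m.
At r₁: circular v_c1 = √(μ/r₁) = 7334 m/s; transfer-perigee v_p = √[μ(2/r₁ − 1/a_t)] = 8823 m/s.
Δv₁ = v_p − v_c1 = 1489 m/s.
At r₂: circular v_c2 = √(μ/r₂) = 4533 m/s; transfer-apogee v_a = √[μ(2/r₂ − 1/a_t)] = 3370 m/s.
Δv₂ = v_c2 − v_a = 1163 m/s.
Total Δv = Δv₁ + Δv₂ = 2652 m/s = 2.652 km/s.

Δv_total ≈ 2.65 km/s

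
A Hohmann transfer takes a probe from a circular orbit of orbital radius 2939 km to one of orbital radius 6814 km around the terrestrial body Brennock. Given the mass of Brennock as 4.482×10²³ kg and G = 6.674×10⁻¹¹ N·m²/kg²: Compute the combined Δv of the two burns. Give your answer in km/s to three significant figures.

Δv_total ≈ 1.05 km/s

μ = GM = 6.674×10⁻¹¹ × 4.482×10²³ = 2.991×10¹³ m³/s².
r₁ = 2939 km = 2.939×10⁶ m.
r₂ = 6814 km = 6.814×10⁶ m.
Transfer ellipse a_t = (r₁ + r₂)/2 = 4.876×10⁶ m.
At r₁: circular v_c1 = √(μ/r₁) = 3190 m/s; transfer-periapsis v_p = √[μ(2/r₁ − 1/a_t)] = 3771 m/s.
Δv₁ = v_p − v_c1 = 580.9 m/s.
At r₂: circular v_c2 = √(μ/r₂) = 2095 m/s; transfer-apoapsis v_a = √[μ(2/r₂ − 1/a_t)] = 1627 m/s.
Δv₂ = v_c2 − v_a = 468.6 m/s.
Total Δv = Δv₁ + Δv₂ = 1050 m/s = 1.050 km/s.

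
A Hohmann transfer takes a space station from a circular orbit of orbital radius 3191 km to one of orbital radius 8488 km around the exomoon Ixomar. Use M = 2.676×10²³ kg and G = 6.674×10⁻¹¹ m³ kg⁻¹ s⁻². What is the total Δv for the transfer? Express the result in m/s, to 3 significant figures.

μ = GM = 6.674×10⁻¹¹ × 2.676×10²³ = 1.786×10¹³ m³/s².
r₁ = 3191 km = 3.191×10⁶ m.
r₂ = 8488 km = 8.488×10⁶ m.
Transfer ellipse a_t = (r₁ + r₂)/2 = 5.840×10⁶ m.
At r₁: circular v_c1 = √(μ/r₁) = 2366 m/s; transfer-periapsis v_p = √[μ(2/r₁ − 1/a_t)] = 2852 m/s.
Δv₁ = v_p − v_c1 = 486.5 m/s.
At r₂: circular v_c2 = √(μ/r₂) = 1451 m/s; transfer-apoapsis v_a = √[μ(2/r₂ − 1/a_t)] = 1072 m/s.
Δv₂ = v_c2 − v_a = 378.3 m/s.
Total Δv = Δv₁ + Δv₂ = 864.7 m/s.

Δv_total ≈ 865 m/s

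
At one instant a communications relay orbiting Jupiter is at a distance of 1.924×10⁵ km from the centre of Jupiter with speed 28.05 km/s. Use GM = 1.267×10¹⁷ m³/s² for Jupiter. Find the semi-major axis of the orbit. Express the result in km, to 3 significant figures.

r = 1.924×10⁸ m.
Vis-viva rearranged: 1/a = 2/r − v²/μ = 1.040×10⁻⁸ − 6.210×10⁻⁹ = 4.185×10⁻⁹ m⁻¹.
a = 2.389×10⁸ m = 2.3895×10⁵ km.

a ≈ 2.39×10⁵ km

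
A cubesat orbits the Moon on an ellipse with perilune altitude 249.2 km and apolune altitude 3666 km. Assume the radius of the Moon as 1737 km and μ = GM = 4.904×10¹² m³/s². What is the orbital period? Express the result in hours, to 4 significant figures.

T ≈ 5.597 hours

r_p = 1737 + 249.2 = 1986.2 km = 1.9862×10⁶ m.
r_a = 1737 + 3666 = 5403.0 km = 5.4030×10⁶ m.
Semi-major axis a = (r_p + r_a)/2 = (1986.2 + 5403.0)/2 = 3694.6 km = 3.695×10⁶ m.
By Kepler's third law T = 2π√(a³/μ) = 2π × 3.207×10³ = 2.015×10⁴ s.
= 5.597 hours.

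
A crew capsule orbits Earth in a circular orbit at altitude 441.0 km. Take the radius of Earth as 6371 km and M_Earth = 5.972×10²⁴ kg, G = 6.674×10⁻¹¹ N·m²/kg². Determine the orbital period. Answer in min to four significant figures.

T ≈ 93.26 min

μ = GM = 6.674×10⁻¹¹ × 5.972×10²⁴ = 3.986×10¹⁴ m³/s².
r = 6371 + 441.0 = 6812.0 km = 6.8120×10⁶ m.
Kepler's third law: T = 2π√(r³/μ) = 2π√((6.812×10⁶)³ / 3.986×10¹⁴).
r³/μ = 7.931×10⁵ s², so T = 2π × 8.906×10² = 5.595×10³ s.
Converting: 5.595×10³ s ÷ 60.00 = 93.26 min.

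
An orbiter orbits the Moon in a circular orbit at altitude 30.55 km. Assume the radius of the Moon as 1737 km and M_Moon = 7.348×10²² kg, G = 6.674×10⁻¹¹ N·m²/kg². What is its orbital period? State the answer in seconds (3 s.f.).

μ = GM = 6.674×10⁻¹¹ × 7.348×10²² = 4.904×10¹² m³/s².
r = 1737 + 30.55 = 1767.5 km = 1.7676×10⁶ m.
Kepler's third law: T = 2π√(r³/μ) = 2π√((1.768×10⁶)³ / 4.904×10¹²).
r³/μ = 1.126×10⁶ s², so T = 2π × 1.061×10³ = 6.667×10³ s.

T ≈ 6670 seconds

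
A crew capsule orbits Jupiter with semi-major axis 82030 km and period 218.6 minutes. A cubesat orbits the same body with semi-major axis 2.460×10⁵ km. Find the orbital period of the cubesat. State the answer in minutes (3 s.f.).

Kepler's third law: T² ∝ a³, so T₂ = T₁ (a₂/a₁)^(3/2).
a₂/a₁ = 2.999, (a₂/a₁)^(3/2) = 5.193.
T₂ = 218.6 × 5.193 = 1135 minutes.

T₂ ≈ 1140 minutes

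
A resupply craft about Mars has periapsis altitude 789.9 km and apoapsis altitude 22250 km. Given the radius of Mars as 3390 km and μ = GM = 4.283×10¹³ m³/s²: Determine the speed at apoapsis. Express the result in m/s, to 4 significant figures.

r_p = 3390 + 789.9 = 4179.9 km = 4.1799×10⁶ m.
r_a = 3390 + 22250 = 25640 km = 2.5640×10⁷ m.
Semi-major axis a = (r_p + r_a)/2 = 14910 km = 1.491×10⁷ m.
Vis-viva: v² = μ(2/r − 1/a) = 4.283×10¹³ × (7.800×10⁻⁸ − 6.707×10⁻⁸) = 4.683×10⁵ m²/s².
v = 684.3 m/s.

v ≈ 684.3 m/s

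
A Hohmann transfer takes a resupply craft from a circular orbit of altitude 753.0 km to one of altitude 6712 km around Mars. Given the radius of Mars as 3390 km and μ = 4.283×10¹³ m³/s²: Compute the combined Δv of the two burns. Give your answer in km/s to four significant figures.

r₁ = 3390 + 753.0 = 4143.0 km = 4.1430×10⁶ m.
r₂ = 3390 + 6712 = 10102 km = 1.0102×10⁷ m.
Transfer ellipse a_t = (r₁ + r₂)/2 = 7.122×10⁶ m.
At r₁: circular v_c1 = √(μ/r₁) = 3215 m/s; transfer-periapsis v_p = √[μ(2/r₁ − 1/a_t)] = 3829 m/s.
Δv₁ = v_p − v_c1 = 613.9 m/s.
At r₂: circular v_c2 = √(μ/r₂) = 2059 m/s; transfer-apoapsis v_a = √[μ(2/r₂ − 1/a_t)] = 1570 m/s.
Δv₂ = v_c2 − v_a = 488.7 m/s.
Total Δv = Δv₁ + Δv₂ = 1103 m/s = 1.103 km/s.

Δv_total ≈ 1.103 km/s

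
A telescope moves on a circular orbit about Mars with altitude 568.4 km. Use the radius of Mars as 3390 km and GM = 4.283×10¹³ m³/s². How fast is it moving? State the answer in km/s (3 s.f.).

v ≈ 3.29 km/s

r = 3390 + 568.4 = 3958.4 km = 3.9584×10⁶ m.
For a circular orbit v = √(μ/r) = √(4.283×10¹³ / 3.958×10⁶) = √(1.082×10⁷) = 3289 m/s.
That is 3.289 km/s.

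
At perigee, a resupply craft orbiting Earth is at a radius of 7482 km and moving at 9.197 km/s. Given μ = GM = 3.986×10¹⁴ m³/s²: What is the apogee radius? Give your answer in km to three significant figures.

r_p = 7.482×10⁶ m.
Specific energy ε = v²/2 − μ/r = -1.098×10⁷ J/kg, so a = −μ/(2ε) = 1.815×10⁷ m.
The apsides satisfy r_p + r_a = 2a, so the apogee radius is 2a − r_p = 2.881×10⁷ m = 28813 km.

apogee radius ≈ 28800 km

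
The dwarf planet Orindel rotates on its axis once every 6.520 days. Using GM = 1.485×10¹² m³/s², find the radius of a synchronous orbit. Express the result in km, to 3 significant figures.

r_sync ≈ 22900 km

T = 6.520 days = 5.633×10⁵ s.
A synchronous orbit has period T, so by Kepler's third law a = (μT²/4π²)^(1/3).
μT²/4π² = 1.485×10¹² × (5.633×10⁵)² / 39.48 = 1.194×10²² m³.
a = 2.285×10⁷ m = 22854 km.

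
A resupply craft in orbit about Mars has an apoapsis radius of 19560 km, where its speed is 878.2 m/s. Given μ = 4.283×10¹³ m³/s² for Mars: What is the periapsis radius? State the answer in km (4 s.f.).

r_a = 1.956×10⁷ m.
Specific energy ε = v²/2 − μ/r = -1.804×10⁶ J/kg, so a = −μ/(2ε) = 1.187×10⁷ m.
The apsides satisfy r_p + r_a = 2a, so the periapsis radius is 2a − r_a = 4.181×10⁶ m = 4181.0 km.

periapsis radius ≈ 4181 km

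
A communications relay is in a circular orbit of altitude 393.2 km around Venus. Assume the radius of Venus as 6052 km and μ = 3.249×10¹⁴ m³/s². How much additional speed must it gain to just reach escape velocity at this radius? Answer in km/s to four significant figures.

r = 6052 + 393.2 = 6445.2 km = 6.4452×10⁶ m.
Circular speed v_c = √(μ/r) = 7100 m/s.
Escape speed v_esc = √(2μ/r) = √2 × v_c = 10040 m/s.
Δv = v_esc − v_c = 2941 m/s = 2.941 km/s.

Δv ≈ 2.941 km/s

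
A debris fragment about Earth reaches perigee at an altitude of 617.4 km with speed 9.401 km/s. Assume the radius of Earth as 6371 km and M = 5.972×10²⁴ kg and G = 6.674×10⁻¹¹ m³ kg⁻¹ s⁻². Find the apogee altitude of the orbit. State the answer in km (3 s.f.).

μ = GM = 6.674×10⁻¹¹ × 5.972×10²⁴ = 3.986×10¹⁴ m³/s².
r_p = 6371 + 617.4 = 6988.4 km = 6.988×10⁶ m.
Specific energy ε = v²/2 − μ/r = -1.284×10⁷ J/kg, so a = −μ/(2ε) = 1.552×10⁷ m.
The apsides satisfy r_p + r_a = 2a, so the apogee radius is 2a − r_p = 2.404×10⁷ m = 24044 km.
Apogee altitude = 24044 − 6371 = 17673 km.

apogee altitude ≈ 17700 km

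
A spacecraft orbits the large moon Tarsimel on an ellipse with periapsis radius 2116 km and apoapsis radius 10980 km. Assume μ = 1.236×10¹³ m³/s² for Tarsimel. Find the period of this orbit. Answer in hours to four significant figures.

T ≈ 8.318 hours

Semi-major axis a = (r_p + r_a)/2 = (2116.0 + 10980)/2 = 6548.0 km = 6.548×10⁶ m.
By Kepler's third law T = 2π√(a³/μ) = 2π × 4.766×10³ = 2.995×10⁴ s.
= 8.318 hours.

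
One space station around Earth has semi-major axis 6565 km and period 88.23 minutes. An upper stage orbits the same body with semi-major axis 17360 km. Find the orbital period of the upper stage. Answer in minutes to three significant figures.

T₂ ≈ 379 minutes

Kepler's third law: T² ∝ a³, so T₂ = T₁ (a₂/a₁)^(3/2).
a₂/a₁ = 2.644, (a₂/a₁)^(3/2) = 4.300.
T₂ = 88.23 × 4.300 = 379.4 minutes.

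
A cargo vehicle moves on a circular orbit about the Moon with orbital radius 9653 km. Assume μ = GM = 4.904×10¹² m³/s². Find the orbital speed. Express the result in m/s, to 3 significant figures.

r = 9653 km = 9.653×10⁶ m.
For a circular orbit v = √(μ/r) = √(4.904×10¹² / 9.653×10⁶) = √(5.080×10⁵) = 712.8 m/s.

v ≈ 713 m/s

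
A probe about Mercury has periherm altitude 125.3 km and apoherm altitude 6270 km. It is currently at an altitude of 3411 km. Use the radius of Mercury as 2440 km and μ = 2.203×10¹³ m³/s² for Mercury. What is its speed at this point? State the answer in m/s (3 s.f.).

v ≈ 1900 m/s

r_p = 2440 + 125.3 = 2565.3 km = 2.5653×10⁶ m.
r_a = 2440 + 6270 = 8710.0 km = 8.7100×10⁶ m.
r = 2440 + 3411 = 5851.0 km = 5.851×10⁶ m.
Semi-major axis a = (r_p + r_a)/2 = 5637.6 km = 5.638×10⁶ m.
Vis-viva: v² = μ(2/r − 1/a) = 2.203×10¹³ × (3.418×10⁻⁷ − 1.774×10⁻⁷) = 3.623×10⁶ m²/s².
v = 1903 m/s.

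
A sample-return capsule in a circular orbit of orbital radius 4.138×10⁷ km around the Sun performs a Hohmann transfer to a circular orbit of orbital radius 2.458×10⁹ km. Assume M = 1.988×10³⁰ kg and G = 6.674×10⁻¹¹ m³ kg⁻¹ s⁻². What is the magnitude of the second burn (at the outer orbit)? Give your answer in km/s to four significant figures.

μ = GM = 6.674×10⁻¹¹ × 1.988×10³⁰ = 1.327×10²⁰ m³/s².
r₁ = 4.138×10⁷ km = 4.138×10¹⁰ m.
r₂ = 2.458×10⁹ km = 2.458×10¹² m.
Transfer ellipse a_t = (r₁ + r₂)/2 = 1.250×10¹² m.
At r₁: circular v_c1 = √(μ/r₁) = 56620 m/s; transfer-perihelion v_p = √[μ(2/r₁ − 1/a_t)] = 79410 m/s.
At r₂: circular v_c2 = √(μ/r₂) = 7347 m/s; transfer-aphelion v_a = √[μ(2/r₂ − 1/a_t)] = 1337 m/s.
Δv₂ = v_c2 − v_a = 6010 m/s.
= 6.010 km/s.

Δv ≈ 6.010 km/s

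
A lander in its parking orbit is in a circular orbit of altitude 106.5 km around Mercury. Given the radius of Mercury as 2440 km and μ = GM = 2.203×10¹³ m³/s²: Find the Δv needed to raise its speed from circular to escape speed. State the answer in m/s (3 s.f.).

Δv ≈ 1220 m/s

r = 2440 + 106.5 = 2546.5 km = 2.5465×10⁶ m.
Circular speed v_c = √(μ/r) = 2941 m/s.
Escape speed v_esc = √(2μ/r) = √2 × v_c = 4160 m/s.
Δv = v_esc − v_c = 1218 m/s.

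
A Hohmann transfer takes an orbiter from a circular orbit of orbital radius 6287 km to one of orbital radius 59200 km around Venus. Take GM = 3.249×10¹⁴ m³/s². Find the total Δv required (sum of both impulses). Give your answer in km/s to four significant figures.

Δv_total ≈ 3.794 km/s

r₁ = 6287 km = 6.287×10⁶ m.
r₂ = 59200 km = 5.920×10⁷ m.
Transfer ellipse a_t = (r₁ + r₂)/2 = 3.274×10⁷ m.
At r₁: circular v_c1 = √(μ/r₁) = 7189 m/s; transfer-periapsis v_p = √[μ(2/r₁ − 1/a_t)] = 9666 m/s.
Δv₁ = v_p − v_c1 = 2477 m/s.
At r₂: circular v_c2 = √(μ/r₂) = 2343 m/s; transfer-apoapsis v_a = √[μ(2/r₂ − 1/a_t)] = 1027 m/s.
Δv₂ = v_c2 − v_a = 1316 m/s.
Total Δv = Δv₁ + Δv₂ = 3794 m/s = 3.794 km/s.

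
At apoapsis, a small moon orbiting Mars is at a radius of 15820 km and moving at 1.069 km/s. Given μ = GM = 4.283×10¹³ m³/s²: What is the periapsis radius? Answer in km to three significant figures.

periapsis radius ≈ 4230 km

r_a = 1.582×10⁷ m.
Specific energy ε = v²/2 − μ/r = -2.136×10⁶ J/kg, so a = −μ/(2ε) = 1.003×10⁷ m.
The apsides satisfy r_p + r_a = 2a, so the periapsis radius is 2a − r_a = 4.232×10⁶ m = 4231.9 km.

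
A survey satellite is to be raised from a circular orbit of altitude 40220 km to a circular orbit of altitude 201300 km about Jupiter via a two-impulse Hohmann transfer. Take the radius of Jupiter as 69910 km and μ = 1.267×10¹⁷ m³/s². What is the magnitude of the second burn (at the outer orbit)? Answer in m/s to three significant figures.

r₁ = 69910 + 40220 = 110130 km = 1.1013×10⁸ m.
r₂ = 69910 + 201300 = 271210 km = 2.7121×10⁸ m.
Transfer ellipse a_t = (r₁ + r₂)/2 = 1.907×10⁸ m.
At r₁: circular v_c1 = √(μ/r₁) = 33920 m/s; transfer-perijove v_p = √[μ(2/r₁ − 1/a_t)] = 40450 m/s.
At r₂: circular v_c2 = √(μ/r₂) = 21610 m/s; transfer-apojove v_a = √[μ(2/r₂ − 1/a_t)] = 16430 m/s.
Δv₂ = v_c2 − v_a = 5187 m/s.

Δv ≈ 5190 m/s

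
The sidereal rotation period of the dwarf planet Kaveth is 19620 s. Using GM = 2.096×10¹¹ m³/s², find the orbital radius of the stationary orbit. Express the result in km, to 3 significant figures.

A synchronous orbit has period T, so by Kepler's third law a = (μT²/4π²)^(1/3).
μT²/4π² = 2.096×10¹¹ × (1.962×10⁴)² / 39.48 = 2.044×10¹⁸ m³.
a = 1.269×10⁶ m = 1269.0 km.

r_sync ≈ 1270 km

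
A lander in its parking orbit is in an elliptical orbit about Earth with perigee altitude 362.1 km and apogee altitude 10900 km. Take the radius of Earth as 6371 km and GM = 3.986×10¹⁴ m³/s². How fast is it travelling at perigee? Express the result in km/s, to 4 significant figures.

v ≈ 9.230 km/s

r_p = 6371 + 362.1 = 6733.1 km = 6.7331×10⁶ m.
r_a = 6371 + 10900 = 17271 km = 1.7271×10⁷ m.
Semi-major axis a = (r_p + r_a)/2 = 12002 km = 1.200×10⁷ m.
Vis-viva: v² = μ(2/r − 1/a) = 3.986×10¹⁴ × (2.970×10⁻⁷ − 8.332×10⁻⁸) = 8.519×10⁷ m²/s².
v = 9230 m/s = 9.230 km/s.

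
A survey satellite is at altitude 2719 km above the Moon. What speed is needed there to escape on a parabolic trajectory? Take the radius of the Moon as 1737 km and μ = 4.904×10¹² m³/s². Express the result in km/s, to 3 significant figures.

v_esc ≈ 1.48 km/s

r = 1737 + 2719 = 4456.0 km = 4.4560×10⁶ m.
Escape speed v_esc = √(2μ/r) = √(2 × 4.904×10¹² / 4.456×10⁶) = √(2.201×10⁶) = 1484 m/s.
= 1.484 km/s.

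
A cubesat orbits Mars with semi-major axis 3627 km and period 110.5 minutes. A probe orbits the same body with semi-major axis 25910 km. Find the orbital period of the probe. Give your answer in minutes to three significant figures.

Kepler's third law: T² ∝ a³, so T₂ = T₁ (a₂/a₁)^(3/2).
a₂/a₁ = 7.144, (a₂/a₁)^(3/2) = 19.09.
T₂ = 110.5 × 19.09 = 2110 minutes.

T₂ ≈ 2110 minutes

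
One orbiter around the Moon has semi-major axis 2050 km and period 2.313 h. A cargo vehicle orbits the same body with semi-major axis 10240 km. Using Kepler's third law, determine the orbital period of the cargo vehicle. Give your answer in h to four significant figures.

Kepler's third law: T² ∝ a³, so T₂ = T₁ (a₂/a₁)^(3/2).
a₂/a₁ = 4.995, (a₂/a₁)^(3/2) = 11.16.
T₂ = 2.313 × 11.16 = 25.82 h.

T₂ ≈ 25.82 h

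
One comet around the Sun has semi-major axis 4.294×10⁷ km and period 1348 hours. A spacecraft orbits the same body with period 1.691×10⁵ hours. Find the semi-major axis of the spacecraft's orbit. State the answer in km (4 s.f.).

Kepler's third law: a³ ∝ T², so a₂ = a₁ (T₂/T₁)^(2/3).
T₂/T₁ = 125.4, (T₂/T₁)^(2/3) = 25.06.
a₂ = 4.294×10⁷ × 25.06 = 1.076×10⁹ km.

a₂ ≈ 1.076×10⁹ km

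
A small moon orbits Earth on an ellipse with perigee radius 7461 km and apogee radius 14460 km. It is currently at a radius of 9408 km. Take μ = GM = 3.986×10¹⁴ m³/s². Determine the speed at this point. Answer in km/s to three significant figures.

Semi-major axis a = (r_p + r_a)/2 = 10960 km = 1.096×10⁷ m.
Vis-viva: v² = μ(2/r − 1/a) = 3.986×10¹⁴ × (2.126×10⁻⁷ − 9.124×10⁻⁸) = 4.837×10⁷ m²/s².
v = 6955 m/s = 6.955 km/s.

v ≈ 6.95 km/s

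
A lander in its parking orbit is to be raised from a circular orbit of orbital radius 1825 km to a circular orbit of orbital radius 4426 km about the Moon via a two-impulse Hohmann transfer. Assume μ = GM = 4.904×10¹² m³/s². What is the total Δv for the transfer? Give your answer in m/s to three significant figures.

r₁ = 1825 km = 1.825×10⁶ m.
r₂ = 4426 km = 4.426×10⁶ m.
Transfer ellipse a_t = (r₁ + r₂)/2 = 3.126×10⁶ m.
At r₁: circular v_c1 = √(μ/r₁) = 1639 m/s; transfer-perilune v_p = √[μ(2/r₁ − 1/a_t)] = 1951 m/s.
Δv₁ = v_p − v_c1 = 311.5 m/s.
At r₂: circular v_c2 = √(μ/r₂) = 1053 m/s; transfer-apolune v_a = √[μ(2/r₂ − 1/a_t)] = 804.3 m/s.
Δv₂ = v_c2 − v_a = 248.3 m/s.
Total Δv = Δv₁ + Δv₂ = 559.7 m/s.

Δv_total ≈ 560 m/s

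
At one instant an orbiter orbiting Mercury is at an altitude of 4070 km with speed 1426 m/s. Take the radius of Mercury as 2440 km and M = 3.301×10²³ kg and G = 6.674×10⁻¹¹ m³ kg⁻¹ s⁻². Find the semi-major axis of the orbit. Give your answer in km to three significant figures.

μ = GM = 6.674×10⁻¹¹ × 3.301×10²³ = 2.203×10¹³ m³/s².
r = 2440 + 4070 = 6510.0 km = 6.510×10⁶ m.
Vis-viva rearranged: 1/a = 2/r − v²/μ = 3.072×10⁻⁷ − 9.230×10⁻⁸ = 2.149×10⁻⁷ m⁻¹.
a = 4.653×10⁶ m = 4652.9 km.

a ≈ 4650 km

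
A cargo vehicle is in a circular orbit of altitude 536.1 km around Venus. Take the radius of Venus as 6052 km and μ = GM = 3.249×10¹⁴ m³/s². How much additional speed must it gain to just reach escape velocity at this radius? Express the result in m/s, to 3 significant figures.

r = 6052 + 536.1 = 6588.1 km = 6.5881×10⁶ m.
Circular speed v_c = √(μ/r) = 7023 m/s.
Escape speed v_esc = √(2μ/r) = √2 × v_c = 9931 m/s.
Δv = v_esc − v_c = 2909 m/s.

Δv ≈ 2910 m/s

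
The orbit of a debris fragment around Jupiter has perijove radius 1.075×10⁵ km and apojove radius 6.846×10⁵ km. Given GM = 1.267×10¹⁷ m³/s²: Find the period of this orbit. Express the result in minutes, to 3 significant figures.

Semi-major axis a = (r_p + r_a)/2 = (1.0750×10⁵ + 6.8460×10⁵)/2 = 3.9605×10⁵ km = 3.960×10⁸ m.
By Kepler's third law T = 2π√(a³/μ) = 2π × 2.214×10⁴ = 1.391×10⁵ s.
= 2319 minutes.

T ≈ 2320 minutes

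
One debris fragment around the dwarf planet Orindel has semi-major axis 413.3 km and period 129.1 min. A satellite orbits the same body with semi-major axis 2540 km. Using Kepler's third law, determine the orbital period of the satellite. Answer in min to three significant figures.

Kepler's third law: T² ∝ a³, so T₂ = T₁ (a₂/a₁)^(3/2).
a₂/a₁ = 6.146, (a₂/a₁)^(3/2) = 15.24.
T₂ = 129.1 × 15.24 = 1967 min.

T₂ ≈ 1970 min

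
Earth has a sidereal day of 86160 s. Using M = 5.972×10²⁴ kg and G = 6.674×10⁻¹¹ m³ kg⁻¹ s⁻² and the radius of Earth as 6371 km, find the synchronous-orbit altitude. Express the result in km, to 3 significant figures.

h_sync ≈ 35800 km

μ = GM = 6.674×10⁻¹¹ × 5.972×10²⁴ = 3.986×10¹⁴ m³/s².
A synchronous orbit has period T, so by Kepler's third law a = (μT²/4π²)^(1/3).
μT²/4π² = 3.986×10¹⁴ × (8.616×10⁴)² / 39.48 = 7.495×10²² m³.
a = 4.216×10⁷ m = 42162 km.
Altitude h = a − R = 42162 − 6371 = 35791 km.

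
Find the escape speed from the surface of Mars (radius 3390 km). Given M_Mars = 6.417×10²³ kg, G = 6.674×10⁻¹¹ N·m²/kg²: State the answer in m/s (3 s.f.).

μ = GM = 6.674×10⁻¹¹ × 6.417×10²³ = 4.283×10¹³ m³/s².
r = R = 3.390×10⁶ m.
Escape speed v_esc = √(2μ/r) = √(2 × 4.283×10¹³ / 3.390×10⁶) = √(2.527×10⁷) = 5027 m/s.

v_esc ≈ 5030 m/s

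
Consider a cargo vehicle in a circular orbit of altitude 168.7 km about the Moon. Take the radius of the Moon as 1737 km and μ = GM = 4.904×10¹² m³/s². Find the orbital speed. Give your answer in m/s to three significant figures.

r = 1737 + 168.7 = 1905.7 km = 1.9057×10⁶ m.
For a circular orbit v = √(μ/r) = √(4.904×10¹² / 1.906×10⁶) = √(2.573×10⁶) = 1604 m/s.

v ≈ 1600 m/s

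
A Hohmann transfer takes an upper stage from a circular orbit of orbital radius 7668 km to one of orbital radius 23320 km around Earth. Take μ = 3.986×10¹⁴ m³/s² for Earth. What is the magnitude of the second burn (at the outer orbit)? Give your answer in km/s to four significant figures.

r₁ = 7668 km = 7.668×10⁶ m.
r₂ = 23320 km = 2.332×10⁷ m.
Transfer ellipse a_t = (r₁ + r₂)/2 = 1.549×10⁷ m.
At r₁: circular v_c1 = √(μ/r₁) = 7210 m/s; transfer-perigee v_p = √[μ(2/r₁ − 1/a_t)] = 8845 m/s.
At r₂: circular v_c2 = √(μ/r₂) = 4134 m/s; transfer-apogee v_a = √[μ(2/r₂ − 1/a_t)] = 2908 m/s.
Δv₂ = v_c2 − v_a = 1226 m/s.
= 1.226 km/s.

Δv ≈ 1.226 km/s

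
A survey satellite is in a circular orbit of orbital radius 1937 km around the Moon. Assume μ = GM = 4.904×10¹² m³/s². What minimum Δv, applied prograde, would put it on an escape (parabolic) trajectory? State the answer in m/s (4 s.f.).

Δv ≈ 659.1 m/s

r = 1937 km = 1.937×10⁶ m.
Circular speed v_c = √(μ/r) = 1591 m/s.
Escape speed v_esc = √(2μ/r) = √2 × v_c = 2250 m/s.
Δv = v_esc − v_c = 659.1 m/s.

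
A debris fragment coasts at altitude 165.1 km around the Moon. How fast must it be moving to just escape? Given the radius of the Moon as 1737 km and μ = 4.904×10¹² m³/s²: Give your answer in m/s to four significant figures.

r = 1737 + 165.1 = 1902.1 km = 1.9021×10⁶ m.
Escape speed v_esc = √(2μ/r) = √(2 × 4.904×10¹² / 1.902×10⁶) = √(5.156×10⁶) = 2271 m/s.

v_esc ≈ 2271 m/s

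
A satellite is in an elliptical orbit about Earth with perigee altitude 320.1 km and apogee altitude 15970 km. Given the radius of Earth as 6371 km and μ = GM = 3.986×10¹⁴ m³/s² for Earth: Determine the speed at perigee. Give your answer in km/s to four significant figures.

r_p = 6371 + 320.1 = 6691.1 km = 6.6911×10⁶ m.
r_a = 6371 + 15970 = 22341 km = 2.2341×10⁷ m.
Semi-major axis a = (r_p + r_a)/2 = 14516 km = 1.452×10⁷ m.
Vis-viva: v² = μ(2/r − 1/a) = 3.986×10¹⁴ × (2.989×10⁻⁷ − 6.889×10⁻⁸) = 9.168×10⁷ m²/s².
v = 9575 m/s = 9.575 km/s.

v ≈ 9.575 km/s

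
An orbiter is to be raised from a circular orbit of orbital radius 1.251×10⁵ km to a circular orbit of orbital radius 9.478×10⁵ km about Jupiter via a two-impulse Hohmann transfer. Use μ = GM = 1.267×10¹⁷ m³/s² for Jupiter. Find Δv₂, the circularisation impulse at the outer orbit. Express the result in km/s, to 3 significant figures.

Δv ≈ 5.98 km/s

r₁ = 1.251×10⁵ km = 1.251×10⁸ m.
r₂ = 9.478×10⁵ km = 9.478×10⁸ m.
Transfer ellipse a_t = (r₁ + r₂)/2 = 5.364×10⁸ m.
At r₁: circular v_c1 = √(μ/r₁) = 31820 m/s; transfer-perijove v_p = √[μ(2/r₁ − 1/a_t)] = 42300 m/s.
At r₂: circular v_c2 = √(μ/r₂) = 11560 m/s; transfer-apojove v_a = √[μ(2/r₂ − 1/a_t)] = 5583 m/s.
Δv₂ = v_c2 − v_a = 5979 m/s.
= 5.979 km/s.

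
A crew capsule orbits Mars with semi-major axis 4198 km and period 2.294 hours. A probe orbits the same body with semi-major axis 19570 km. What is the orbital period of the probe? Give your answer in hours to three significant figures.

Kepler's third law: T² ∝ a³, so T₂ = T₁ (a₂/a₁)^(3/2).
a₂/a₁ = 4.662, (a₂/a₁)^(3/2) = 10.07.
T₂ = 2.294 × 10.07 = 23.09 hours.

T₂ ≈ 23.1 hours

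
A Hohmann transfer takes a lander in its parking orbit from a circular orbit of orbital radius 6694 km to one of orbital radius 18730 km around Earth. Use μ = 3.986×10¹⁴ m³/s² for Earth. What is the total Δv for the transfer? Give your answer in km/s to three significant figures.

Δv_total ≈ 2.92 km/s

r₁ = 6694 km = 6.694×10⁶ m.
r₂ = 18730 km = 1.873×10⁷ m.
Transfer ellipse a_t = (r₁ + r₂)/2 = 1.271×10⁷ m.
At r₁: circular v_c1 = √(μ/r₁) = 7717 m/s; transfer-perigee v_p = √[μ(2/r₁ − 1/a_t)] = 9367 m/s.
Δv₁ = v_p − v_c1 = 1650 m/s.
At r₂: circular v_c2 = √(μ/r₂) = 4613 m/s; transfer-apogee v_a = √[μ(2/r₂ − 1/a_t)] = 3348 m/s.
Δv₂ = v_c2 − v_a = 1266 m/s.
Total Δv = Δv₁ + Δv₂ = 2916 m/s = 2.916 km/s.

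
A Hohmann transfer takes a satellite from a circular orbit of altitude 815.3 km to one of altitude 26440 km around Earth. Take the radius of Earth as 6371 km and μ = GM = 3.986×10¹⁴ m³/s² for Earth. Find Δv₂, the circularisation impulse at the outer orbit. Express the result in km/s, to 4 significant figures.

Δv ≈ 1.396 km/s

r₁ = 6371 + 815.3 = 7186.3 km = 7.1863×10⁶ m.
r₂ = 6371 + 26440 = 32811 km = 3.2811×10⁷ m.
Transfer ellipse a_t = (r₁ + r₂)/2 = 2.000×10⁷ m.
At r₁: circular v_c1 = √(μ/r₁) = 7448 m/s; transfer-perigee v_p = √[μ(2/r₁ − 1/a_t)] = 9539 m/s.
At r₂: circular v_c2 = √(μ/r₂) = 3485 m/s; transfer-apogee v_a = √[μ(2/r₂ − 1/a_t)] = 2089 m/s.
Δv₂ = v_c2 − v_a = 1396 m/s.
= 1.396 km/s.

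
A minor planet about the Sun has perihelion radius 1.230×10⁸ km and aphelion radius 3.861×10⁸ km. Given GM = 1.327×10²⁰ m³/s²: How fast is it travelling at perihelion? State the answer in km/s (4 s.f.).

v ≈ 40.45 km/s

Semi-major axis a = (r_p + r_a)/2 = 2.5455×10⁸ km = 2.546×10¹¹ m.
Vis-viva: v² = μ(2/r − 1/a) = 1.327×10²⁰ × (1.626×10⁻¹¹ − 3.929×10⁻¹²) = 1.636×10⁹ m²/s².
v = 40450 m/s = 40.45 km/s.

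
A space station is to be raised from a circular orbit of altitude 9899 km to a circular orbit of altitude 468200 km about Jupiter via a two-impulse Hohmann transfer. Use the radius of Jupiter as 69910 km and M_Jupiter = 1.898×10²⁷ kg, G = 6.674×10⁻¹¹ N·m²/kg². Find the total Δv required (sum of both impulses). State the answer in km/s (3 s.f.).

μ = GM = 6.674×10⁻¹¹ × 1.898×10²⁷ = 1.267×10¹⁷ m³/s².
r₁ = 69910 + 9899 = 79809 km = 7.9809×10⁷ m.
r₂ = 69910 + 468200 = 538110 km = 5.3811×10⁸ m.
Transfer ellipse a_t = (r₁ + r₂)/2 = 3.090×10⁸ m.
At r₁: circular v_c1 = √(μ/r₁) = 39840 m/s; transfer-perijove v_p = √[μ(2/r₁ − 1/a_t)] = 52580 m/s.
Δv₁ = v_p − v_c1 = 12740 m/s.
At r₂: circular v_c2 = √(μ/r₂) = 15340 m/s; transfer-apojove v_a = √[μ(2/r₂ − 1/a_t)] = 7798 m/s.
Δv₂ = v_c2 − v_a = 7545 m/s.
Total Δv = Δv₁ + Δv₂ = 20280 m/s = 20.28 km/s.

Δv_total ≈ 20.3 km/s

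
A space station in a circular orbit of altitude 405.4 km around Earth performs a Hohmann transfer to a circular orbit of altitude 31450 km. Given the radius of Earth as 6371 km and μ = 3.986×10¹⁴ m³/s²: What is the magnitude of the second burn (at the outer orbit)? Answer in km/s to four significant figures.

Δv ≈ 1.457 km/s

r₁ = 6371 + 405.4 = 6776.4 km = 6.7764×10⁶ m.
r₂ = 6371 + 31450 = 37821 km = 3.7821×10⁷ m.
Transfer ellipse a_t = (r₁ + r₂)/2 = 2.230×10⁷ m.
At r₁: circular v_c1 = √(μ/r₁) = 7670 m/s; transfer-perigee v_p = √[μ(2/r₁ − 1/a_t)] = 9988 m/s.
At r₂: circular v_c2 = √(μ/r₂) = 3246 m/s; transfer-apogee v_a = √[μ(2/r₂ − 1/a_t)] = 1790 m/s.
Δv₂ = v_c2 − v_a = 1457 m/s.
= 1.457 km/s.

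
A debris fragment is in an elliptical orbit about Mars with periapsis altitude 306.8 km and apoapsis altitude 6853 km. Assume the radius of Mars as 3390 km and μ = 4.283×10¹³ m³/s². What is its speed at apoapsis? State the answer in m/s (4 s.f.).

v ≈ 1489 m/s

r_p = 3390 + 306.8 = 3696.8 km = 3.6968×10⁶ m.
r_a = 3390 + 6853 = 10243 km = 1.0243×10⁷ m.
Semi-major axis a = (r_p + r_a)/2 = 6969.9 km = 6.970×10⁶ m.
Vis-viva: v² = μ(2/r − 1/a) = 4.283×10¹³ × (1.953×10⁻⁷ − 1.435×10⁻⁷) = 2.218×10⁶ m²/s².
v = 1489 m/s.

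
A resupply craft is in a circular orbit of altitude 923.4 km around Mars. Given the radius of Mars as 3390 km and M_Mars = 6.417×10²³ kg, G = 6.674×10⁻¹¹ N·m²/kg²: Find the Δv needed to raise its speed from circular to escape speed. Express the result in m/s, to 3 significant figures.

Δv ≈ 1310 m/s

μ = GM = 6.674×10⁻¹¹ × 6.417×10²³ = 4.283×10¹³ m³/s².
r = 3390 + 923.4 = 4313.4 km = 4.3134×10⁶ m.
Circular speed v_c = √(μ/r) = 3151 m/s.
Escape speed v_esc = √(2μ/r) = √2 × v_c = 4456 m/s.
Δv = v_esc − v_c = 1305 m/s.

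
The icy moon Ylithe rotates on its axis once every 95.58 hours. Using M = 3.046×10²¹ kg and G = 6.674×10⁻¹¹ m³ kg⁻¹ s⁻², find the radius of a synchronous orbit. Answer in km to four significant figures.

μ = GM = 6.674×10⁻¹¹ × 3.046×10²¹ = 2.033×10¹¹ m³/s².
T = 95.58 hours = 3.441×10⁵ s.
A synchronous orbit has period T, so by Kepler's third law a = (μT²/4π²)^(1/3).
μT²/4π² = 2.033×10¹¹ × (3.441×10⁵)² / 39.48 = 6.097×10²⁰ m³.
a = 8.479×10⁶ m = 8479.4 km.

r_sync ≈ 8479 km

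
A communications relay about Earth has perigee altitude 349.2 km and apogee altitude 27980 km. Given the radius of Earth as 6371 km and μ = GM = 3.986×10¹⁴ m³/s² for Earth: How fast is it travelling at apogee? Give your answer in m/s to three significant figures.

r_p = 6371 + 349.2 = 6720.2 km = 6.7202×10⁶ m.
r_a = 6371 + 27980 = 34351 km = 3.4351×10⁷ m.
Semi-major axis a = (r_p + r_a)/2 = 20536 km = 2.054×10⁷ m.
Vis-viva: v² = μ(2/r − 1/a) = 3.986×10¹⁴ × (5.822×10⁻⁸ − 4.870×10⁻⁸) = 3.797×10⁶ m²/s².
v = 1949 m/s.

v ≈ 1950 m/s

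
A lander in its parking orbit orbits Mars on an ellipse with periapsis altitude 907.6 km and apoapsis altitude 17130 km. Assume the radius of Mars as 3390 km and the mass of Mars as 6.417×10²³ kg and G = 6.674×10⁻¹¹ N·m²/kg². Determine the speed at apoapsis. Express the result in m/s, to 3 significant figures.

v ≈ 850 m/s

μ = GM = 6.674×10⁻¹¹ × 6.417×10²³ = 4.283×10¹³ m³/s².
r_p = 3390 + 907.6 = 4297.6 km = 4.2976×10⁶ m.
r_a = 3390 + 17130 = 20520 km = 2.0520×10⁷ m.
Semi-major axis a = (r_p + r_a)/2 = 12409 km = 1.241×10⁷ m.
Vis-viva: v² = μ(2/r − 1/a) = 4.283×10¹³ × (9.747×10⁻⁸ − 8.059×10⁻⁸) = 7.228×10⁵ m²/s².
v = 850.2 m/s.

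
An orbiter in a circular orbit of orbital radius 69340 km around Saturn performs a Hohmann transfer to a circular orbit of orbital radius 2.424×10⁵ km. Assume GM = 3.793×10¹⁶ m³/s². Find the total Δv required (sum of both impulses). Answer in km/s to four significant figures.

Δv_total ≈ 9.944 km/s

r₁ = 69340 km = 6.934×10⁷ m.
r₂ = 2.424×10⁵ km = 2.424×10⁸ m.
Transfer ellipse a_t = (r₁ + r₂)/2 = 1.559×10⁸ m.
At r₁: circular v_c1 = √(μ/r₁) = 23390 m/s; transfer-perikrone v_p = √[μ(2/r₁ − 1/a_t)] = 29170 m/s.
Δv₁ = v_p − v_c1 = 5778 m/s.
At r₂: circular v_c2 = √(μ/r₂) = 12510 m/s; transfer-apokrone v_a = √[μ(2/r₂ − 1/a_t)] = 8343 m/s.
Δv₂ = v_c2 − v_a = 4166 m/s.
Total Δv = Δv₁ + Δv₂ = 9944 m/s = 9.944 km/s.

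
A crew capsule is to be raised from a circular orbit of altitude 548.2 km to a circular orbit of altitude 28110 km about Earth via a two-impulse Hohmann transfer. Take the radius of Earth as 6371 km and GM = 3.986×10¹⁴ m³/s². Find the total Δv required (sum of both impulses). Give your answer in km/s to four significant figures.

r₁ = 6371 + 548.2 = 6919.2 km = 6.9192×10⁶ m.
r₂ = 6371 + 28110 = 34481 km = 3.4481×10⁷ m.
Transfer ellipse a_t = (r₁ + r₂)/2 = 2.070×10⁷ m.
At r₁: circular v_c1 = √(μ/r₁) = 7590 m/s; transfer-perigee v_p = √[μ(2/r₁ − 1/a_t)] = 9796 m/s.
Δv₁ = v_p − v_c1 = 2206 m/s.
At r₂: circular v_c2 = √(μ/r₂) = 3400 m/s; transfer-apogee v_a = √[μ(2/r₂ − 1/a_t)] = 1966 m/s.
Δv₂ = v_c2 − v_a = 1434 m/s.
Total Δv = Δv₁ + Δv₂ = 3640 m/s = 3.640 km/s.

Δv_total ≈ 3.640 km/s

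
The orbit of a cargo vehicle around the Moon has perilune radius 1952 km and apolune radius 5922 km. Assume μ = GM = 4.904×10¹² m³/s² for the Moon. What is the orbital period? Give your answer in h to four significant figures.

Semi-major axis a = (r_p + r_a)/2 = (1952.0 + 5922.0)/2 = 3937.0 km = 3.937×10⁶ m.
By Kepler's third law T = 2π√(a³/μ) = 2π × 3.528×10³ = 2.216×10⁴ s.
= 6.157 h.

T ≈ 6.157 h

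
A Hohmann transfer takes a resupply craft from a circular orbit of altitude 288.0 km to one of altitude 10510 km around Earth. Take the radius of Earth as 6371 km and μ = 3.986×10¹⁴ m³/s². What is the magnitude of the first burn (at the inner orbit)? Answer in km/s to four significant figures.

Δv ≈ 1.529 km/s

r₁ = 6371 + 288.0 = 6659.0 km = 6.6590×10⁶ m.
r₂ = 6371 + 10510 = 16881 km = 1.6881×10⁷ m.
Transfer ellipse a_t = (r₁ + r₂)/2 = 1.177×10⁷ m.
At r₁: circular v_c1 = √(μ/r₁) = 7737 m/s; transfer-perigee v_p = √[μ(2/r₁ − 1/a_t)] = 9266 m/s.
Δv₁ = v_p − v_c1 = 1529 m/s.
= 1.529 km/s.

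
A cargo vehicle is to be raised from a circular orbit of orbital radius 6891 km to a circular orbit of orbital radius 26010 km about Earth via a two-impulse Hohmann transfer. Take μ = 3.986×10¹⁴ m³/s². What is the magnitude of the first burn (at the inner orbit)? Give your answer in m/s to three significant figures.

Δv ≈ 1960 m/s

r₁ = 6891 km = 6.891×10⁶ m.
r₂ = 26010 km = 2.601×10⁷ m.
Transfer ellipse a_t = (r₁ + r₂)/2 = 1.645×10⁷ m.
At r₁: circular v_c1 = √(μ/r₁) = 7605 m/s; transfer-perigee v_p = √[μ(2/r₁ − 1/a_t)] = 9563 m/s.
Δv₁ = v_p − v_c1 = 1958 m/s.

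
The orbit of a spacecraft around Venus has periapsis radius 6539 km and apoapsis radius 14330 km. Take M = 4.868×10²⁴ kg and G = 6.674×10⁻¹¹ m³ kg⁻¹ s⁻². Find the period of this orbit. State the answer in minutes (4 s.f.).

T ≈ 195.8 minutes

μ = GM = 6.674×10⁻¹¹ × 4.868×10²⁴ = 3.249×10¹⁴ m³/s².
Semi-major axis a = (r_p + r_a)/2 = (6539.0 + 14330)/2 = 10434 km = 1.043×10⁷ m.
By Kepler's third law T = 2π√(a³/μ) = 2π × 1.870×10³ = 1.175×10⁴ s.
= 195.8 minutes.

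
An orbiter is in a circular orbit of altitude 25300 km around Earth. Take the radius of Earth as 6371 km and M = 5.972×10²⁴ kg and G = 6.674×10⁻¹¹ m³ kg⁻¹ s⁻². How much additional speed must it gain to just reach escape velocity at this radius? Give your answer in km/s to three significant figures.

Δv ≈ 1.47 km/s

μ = GM = 6.674×10⁻¹¹ × 5.972×10²⁴ = 3.986×10¹⁴ m³/s².
r = 6371 + 25300 = 31671 km = 3.1671×10⁷ m.
Circular speed v_c = √(μ/r) = 3547 m/s.
Escape speed v_esc = √(2μ/r) = √2 × v_c = 5017 m/s.
Δv = v_esc − v_c = 1469 m/s = 1.469 km/s.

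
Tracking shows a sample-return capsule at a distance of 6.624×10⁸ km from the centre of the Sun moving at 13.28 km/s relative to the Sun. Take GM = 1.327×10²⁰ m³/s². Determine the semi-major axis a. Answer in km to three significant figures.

a ≈ 5.92×10⁸ km

r = 6.624×10¹¹ m.
Vis-viva rearranged: 1/a = 2/r − v²/μ = 3.019×10⁻¹² − 1.329×10⁻¹² = 1.690×10⁻¹² m⁻¹.
a = 5.916×10¹¹ m = 5.9160×10⁸ km.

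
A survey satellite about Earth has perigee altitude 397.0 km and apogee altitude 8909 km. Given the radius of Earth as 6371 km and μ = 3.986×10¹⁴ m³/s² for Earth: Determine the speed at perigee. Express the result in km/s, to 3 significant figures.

r_p = 6371 + 397.0 = 6768.0 km = 6.7680×10⁶ m.
r_a = 6371 + 8909 = 15280 km = 1.5280×10⁷ m.
Semi-major axis a = (r_p + r_a)/2 = 11024 km = 1.102×10⁷ m.
Vis-viva: v² = μ(2/r − 1/a) = 3.986×10¹⁴ × (2.955×10⁻⁷ − 9.071×10⁻⁸) = 8.163×10⁷ m²/s².
v = 9035 m/s = 9.035 km/s.

v ≈ 9.04 km/s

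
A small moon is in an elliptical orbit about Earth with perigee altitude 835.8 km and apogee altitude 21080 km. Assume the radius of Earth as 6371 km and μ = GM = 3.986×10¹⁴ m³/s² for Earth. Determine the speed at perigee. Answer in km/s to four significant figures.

r_p = 6371 + 835.8 = 7206.8 km = 7.2068×10⁶ m.
r_a = 6371 + 21080 = 27451 km = 2.7451×10⁷ m.
Semi-major axis a = (r_p + r_a)/2 = 17329 km = 1.733×10⁷ m.
Vis-viva: v² = μ(2/r − 1/a) = 3.986×10¹⁴ × (2.775×10⁻⁷ − 5.771×10⁻⁸) = 8.762×10⁷ m²/s².
v = 9360 m/s = 9.360 km/s.

v ≈ 9.360 km/s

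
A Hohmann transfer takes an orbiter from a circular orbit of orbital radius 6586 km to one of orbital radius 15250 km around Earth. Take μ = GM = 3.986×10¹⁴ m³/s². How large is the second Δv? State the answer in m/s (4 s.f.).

r₁ = 6586 km = 6.586×10⁶ m.
r₂ = 15250 km = 1.525×10⁷ m.
Transfer ellipse a_t = (r₁ + r₂)/2 = 1.092×10⁷ m.
At r₁: circular v_c1 = √(μ/r₁) = 7780 m/s; transfer-perigee v_p = √[μ(2/r₁ − 1/a_t)] = 9194 m/s.
At r₂: circular v_c2 = √(μ/r₂) = 5113 m/s; transfer-apogee v_a = √[μ(2/r₂ − 1/a_t)] = 3971 m/s.
Δv₂ = v_c2 − v_a = 1142 m/s.

Δv ≈ 1142 m/s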